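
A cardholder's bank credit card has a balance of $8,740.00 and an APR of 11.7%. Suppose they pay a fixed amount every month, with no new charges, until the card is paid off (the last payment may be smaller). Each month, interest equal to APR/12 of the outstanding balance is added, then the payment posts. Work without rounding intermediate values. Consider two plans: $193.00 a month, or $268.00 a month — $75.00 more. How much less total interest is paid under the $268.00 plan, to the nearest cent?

Monthly rate r = 11.7%/12 = 0.975% = 0.00975.
At $193.00/mo: n = ⌈−ln(1 − rB₀/P)/ln(1+r)⌉ = 61 payments (last $7.70); total interest = total paid − $8,740.00 = $2,847.70.
At $268.00/mo: 40 payments (last $118.21); total interest $1,830.21.
Interest saved = $2,847.70 − $1,830.21 = $1,017.49.

$1,017.49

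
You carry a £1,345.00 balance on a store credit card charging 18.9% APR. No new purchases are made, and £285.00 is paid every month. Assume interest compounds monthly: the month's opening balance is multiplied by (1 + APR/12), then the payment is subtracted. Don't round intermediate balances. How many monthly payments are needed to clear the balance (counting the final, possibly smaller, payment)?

Monthly rate r = 18.9%/12 = 1.575% = 0.01575.
Recurrence: B ← B·(1+r) − £285.00.
Month 1: interest £21.18; balance after payment £1,081.18.
Month 2: interest £17.03; balance after payment £813.21.
Month 3: interest £12.81; balance after payment £541.02.
Month 4: interest £8.52; balance after payment £264.54.
Month 5: interest £4.17; balance after payment £0.00.

5 months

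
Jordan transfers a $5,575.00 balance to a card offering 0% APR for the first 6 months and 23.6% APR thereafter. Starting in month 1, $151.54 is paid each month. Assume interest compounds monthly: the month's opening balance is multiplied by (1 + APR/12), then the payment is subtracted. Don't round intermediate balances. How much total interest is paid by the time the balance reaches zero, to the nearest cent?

Promo months 1–6 at r₀ = 0%/12 = 0; months 7+ at r₁ = 23.6%/12 = 0.0196667.
After month 6 (no interest yet): B = $5,575.00 − 6·$151.54 = $4,665.76.
Then at r₁ with $151.54/mo: n₂ = −ln(1 − r₁·B/P)/ln(1+r₁) ≈ 47.76 → 48 more payments.
Total paid = 53·$151.54 + $115.55 = $8,147.17; interest = $8,147.17 − $5,575.00 = $2,572.17.

$2,572.17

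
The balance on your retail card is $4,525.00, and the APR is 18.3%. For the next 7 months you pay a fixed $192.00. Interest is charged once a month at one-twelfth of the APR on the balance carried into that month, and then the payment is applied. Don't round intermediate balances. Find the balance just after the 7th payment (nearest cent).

Monthly rate r = 18.3%/12 = 1.525% = 0.01525.
Each month: B ← B·(1+r) − $192.00.
Month 1: interest $69.01; balance after payment $4,402.01.
Month 2: interest $67.13; balance after payment $4,277.14.
Month 3: interest $65.23; balance after payment $4,150.36.
Month 4: interest $63.29; balance after payment $4,021.66.
Month 5: interest $61.33; balance after payment $3,890.99.
Month 6: interest $59.34; balance after payment $3,758.32.
Month 7: interest $57.31; balance after payment $3,623.64.

$3,623.64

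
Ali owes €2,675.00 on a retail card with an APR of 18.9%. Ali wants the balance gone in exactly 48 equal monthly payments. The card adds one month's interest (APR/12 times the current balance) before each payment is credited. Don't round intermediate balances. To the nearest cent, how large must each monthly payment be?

€79.84

Monthly rate r = 18.9%/12 = 1.575% = 0.01575.
Level-payment amortization: P = B₀·r / (1 − (1+r)^(−n)) = 2675.00·0.01575 / (1 − 1.01575^(−48)).
Denominator 1 − (1+r)^(−48) = 0.527684594.
P = 42.1313 / 0.527684594 ≈ 79.84.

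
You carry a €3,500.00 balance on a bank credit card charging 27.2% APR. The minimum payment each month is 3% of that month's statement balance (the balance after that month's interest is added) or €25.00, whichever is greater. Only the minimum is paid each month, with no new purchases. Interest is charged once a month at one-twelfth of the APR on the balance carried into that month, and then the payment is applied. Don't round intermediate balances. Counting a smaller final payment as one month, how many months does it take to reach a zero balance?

242 months

Monthly rate r = 27.2%/12 = 2.26667% = 0.0226667.
While 3% of the post-interest balance exceeds €25.00, each month B ← (B·(1+r))·(1 − 0.03), i.e. B shrinks by the factor (1+r)·0.97 = 0.99199.
This holds for months 1–182. Entering month 183 the balance is €809.34; 3% of the post-interest balance is now below €25.00, so the flat €25.00 minimum applies from here.
From month 183 a fixed €25.00 at rate r clears €809.34 in 60 more payments. Total: 182 + 60 = 242 months.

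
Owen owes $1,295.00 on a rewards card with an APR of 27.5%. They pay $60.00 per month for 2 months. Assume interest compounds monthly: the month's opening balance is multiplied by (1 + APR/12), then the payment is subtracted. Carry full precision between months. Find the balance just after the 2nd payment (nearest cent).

Monthly rate r = 27.5%/12 = 2.29167% = 0.0229167.
Each month: B ← B·(1+r) − $60.00.
Month 1: interest $29.68; balance after payment $1,264.68.
Month 2: interest $28.98; balance after payment $1,233.66.

$1,233.66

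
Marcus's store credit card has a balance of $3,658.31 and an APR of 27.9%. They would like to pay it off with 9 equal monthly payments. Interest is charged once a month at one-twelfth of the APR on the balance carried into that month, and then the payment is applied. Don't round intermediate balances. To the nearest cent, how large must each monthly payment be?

Monthly rate r = 27.9%/12 = 2.325% = 0.02325.
Level-payment amortization: P = B₀·r / (1 − (1+r)^(−n)) = 3658.31·0.02325 / (1 − 1.02325^(−9)).
Denominator 1 − (1+r)^(−9) = 0.186862069.
P = 85.0557 / 0.186862069 ≈ 455.18.

$455.18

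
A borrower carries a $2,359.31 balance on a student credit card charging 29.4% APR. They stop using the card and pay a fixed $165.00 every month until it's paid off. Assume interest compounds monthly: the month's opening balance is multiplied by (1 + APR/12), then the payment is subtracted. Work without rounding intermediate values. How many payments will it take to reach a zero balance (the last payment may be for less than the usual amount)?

Monthly rate r = 29.4%/12 = 2.45% = 0.0245.
Recurrence: B ← B·(1+r) − $165.00.
Month 1: interest $57.80; balance after payment $2,252.11.
Month 2: interest $55.18; balance after payment $2,142.29.
Closed form: n = −ln(1 − rB₀/P)/ln(1+r) = −ln(0.64968)/ln(1.0245) ≈ 17.818, so the balance reaches zero during payment 18.

18 payments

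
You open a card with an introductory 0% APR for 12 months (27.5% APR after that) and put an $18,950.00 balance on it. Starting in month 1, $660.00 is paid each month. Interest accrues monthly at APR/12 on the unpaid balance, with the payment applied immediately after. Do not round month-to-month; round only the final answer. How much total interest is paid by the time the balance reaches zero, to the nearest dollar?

$3,037

Promo months 1–12 at r₀ = 0%/12 = 0; months 13+ at r₁ = 27.5%/12 = 0.0229167.
After month 12 (no interest yet): B = $18,950.00 − 12·$660.00 = $11,030.00.
Then at r₁ with $660.00/mo: n₂ = −ln(1 − r₁·B/P)/ln(1+r₁) ≈ 21.31 → 22 more payments.
Total paid = 33·$660.00 + $206.82 = $21,986.82; interest = $21,986.82 − $18,950.00 = $3,036.82.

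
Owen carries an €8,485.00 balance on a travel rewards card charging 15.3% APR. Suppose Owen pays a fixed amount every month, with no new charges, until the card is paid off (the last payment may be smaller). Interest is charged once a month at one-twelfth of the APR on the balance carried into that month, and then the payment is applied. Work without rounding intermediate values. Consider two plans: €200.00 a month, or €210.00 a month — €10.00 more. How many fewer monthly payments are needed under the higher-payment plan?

4 fewer payments

Monthly rate r = 15.3%/12 = 1.275% = 0.01275.
At €200.00/mo: n = ⌈−ln(1 − rB₀/P)/ln(1+r)⌉ = 62 payments (last €90.21); total interest = total paid − €8,485.00 = €3,805.21.
At €210.00/mo: 58 payments (last €29.70); total interest €3,514.70.
Payments saved = 62 − 58 = 4.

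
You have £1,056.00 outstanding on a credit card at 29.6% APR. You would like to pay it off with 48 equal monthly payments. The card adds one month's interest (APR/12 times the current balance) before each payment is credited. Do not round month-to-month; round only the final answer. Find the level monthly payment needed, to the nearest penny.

£37.78

Monthly rate r = 29.6%/12 = 2.46667% = 0.0246667.
Level-payment amortization: P = B₀·r / (1 − (1+r)^(−n)) = 1056.00·0.0246667 / (1 − 1.02467^(−48)).
Denominator 1 − (1+r)^(−48) = 0.689519167.
P = 26.048 / 0.689519167 ≈ 37.78.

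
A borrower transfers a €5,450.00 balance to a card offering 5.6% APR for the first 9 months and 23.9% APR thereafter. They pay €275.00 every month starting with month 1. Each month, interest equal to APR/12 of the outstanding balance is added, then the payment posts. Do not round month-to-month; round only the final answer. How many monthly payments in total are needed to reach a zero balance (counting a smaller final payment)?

Promo months 1–9 at r₀ = 5.6%/12 = 0.00466667; months 10+ at r₁ = 23.9%/12 = 0.0199167.
After month 9: iterate B ← B·(1+r₀) − €275.00 for 9 months → €3,161.51.
Then at r₁ with €275.00/mo: n₂ = −ln(1 − r₁·B/P)/ln(1+r₁) ≈ 13.19 → 14 more payments.

23 payments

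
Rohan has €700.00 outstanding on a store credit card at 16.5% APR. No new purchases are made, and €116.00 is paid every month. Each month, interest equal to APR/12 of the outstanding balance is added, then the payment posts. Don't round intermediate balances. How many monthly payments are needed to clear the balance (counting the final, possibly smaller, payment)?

7 months

Monthly rate r = 16.5%/12 = 1.375% = 0.01375.
Recurrence: B ← B·(1+r) − €116.00.
Month 1: interest €9.62; balance after payment €593.62.
Month 2: interest €8.16; balance after payment €485.79.
Closed form: n = −ln(1 − rB₀/P)/ln(1+r) = −ln(0.91703)/ln(1.01375) ≈ 6.343, so the balance reaches zero during payment 7.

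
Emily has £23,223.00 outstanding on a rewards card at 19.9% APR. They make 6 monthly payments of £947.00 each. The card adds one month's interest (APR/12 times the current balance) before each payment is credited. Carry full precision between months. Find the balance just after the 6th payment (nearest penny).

£19,708.79

Monthly rate r = 19.9%/12 = 1.65833% = 0.0165833.
Each month: B ← B·(1+r) − £947.00.
Month 1: interest £385.11; balance after payment £22,661.11.
Month 2: interest £375.80; balance after payment £22,089.91.
Month 3: interest £366.32; balance after payment £21,509.24.
Month 4: interest £356.69; balance after payment £20,918.93.
Month 5: interest £346.91; balance after payment £20,318.84.
Month 6: interest £336.95; balance after payment £19,708.79.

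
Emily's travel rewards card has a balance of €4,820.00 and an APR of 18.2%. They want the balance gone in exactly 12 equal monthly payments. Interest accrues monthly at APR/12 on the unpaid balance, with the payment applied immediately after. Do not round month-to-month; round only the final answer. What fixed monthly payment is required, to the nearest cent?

Monthly rate r = 18.2%/12 = 1.51667% = 0.0151667.
Level-payment amortization: P = B₀·r / (1 − (1+r)^(−n)) = 4820.00·0.0151667 / (1 − 1.01517^(−12)).
Denominator 1 − (1+r)^(−12) = 0.165258874.
P = 73.1033 / 0.165258874 ≈ 442.36.

€442.36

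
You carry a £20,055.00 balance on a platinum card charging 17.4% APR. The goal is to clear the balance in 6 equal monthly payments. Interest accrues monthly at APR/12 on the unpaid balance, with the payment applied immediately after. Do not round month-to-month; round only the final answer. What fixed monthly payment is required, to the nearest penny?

£3,514.17

Monthly rate r = 17.4%/12 = 1.45% = 0.0145.
Level-payment amortization: P = B₀·r / (1 − (1+r)^(−n)) = 20055.00·0.0145 / (1 − 1.0145^(−6)).
Denominator 1 − (1+r)^(−6) = 0.0827500605.
P = 290.797 / 0.0827500605 ≈ 3514.17.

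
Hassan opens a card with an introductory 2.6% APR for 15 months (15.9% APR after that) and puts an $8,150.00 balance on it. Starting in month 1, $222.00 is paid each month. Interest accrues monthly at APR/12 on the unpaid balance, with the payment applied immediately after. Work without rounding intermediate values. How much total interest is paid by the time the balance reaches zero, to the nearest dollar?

Promo months 1–15 at r₀ = 2.6%/12 = 0.00216667; months 16+ at r₁ = 15.9%/12 = 0.01325.
After month 15: iterate B ← B·(1+r₀) − $222.00 for 15 months → $5,037.95.
Then at r₁ with $222.00/mo: n₂ = −ln(1 − r₁·B/P)/ln(1+r₁) ≈ 27.17 → 28 more payments.
Total paid = 42·$222.00 + $38.29 = $9,362.29; interest = $9,362.29 − $8,150.00 = $1,212.29.

$1,212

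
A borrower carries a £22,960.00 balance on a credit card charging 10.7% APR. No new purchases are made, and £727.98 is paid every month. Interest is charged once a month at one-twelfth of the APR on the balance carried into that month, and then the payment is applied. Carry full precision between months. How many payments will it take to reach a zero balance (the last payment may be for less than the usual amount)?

38 payments

Monthly rate r = 10.7%/12 = 0.891667% = 0.00891667.
Recurrence: B ← B·(1+r) − £727.98.
Month 1: interest £204.73; balance after payment £22,436.75.
Month 2: interest £200.06; balance after payment £21,908.83.
Closed form: n = −ln(1 − rB₀/P)/ln(1+r) = −ln(0.71877)/ln(1.00892) ≈ 37.198, so the balance reaches zero during payment 38.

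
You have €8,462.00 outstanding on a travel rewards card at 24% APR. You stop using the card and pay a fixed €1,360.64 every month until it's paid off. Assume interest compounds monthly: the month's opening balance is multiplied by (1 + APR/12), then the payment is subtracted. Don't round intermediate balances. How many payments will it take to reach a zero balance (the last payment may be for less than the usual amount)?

7 payments

Monthly rate r = 24%/12 = 2% = 0.02.
Recurrence: B ← B·(1+r) − €1,360.64.
Month 1: interest €169.24; balance after payment €7,270.60.
Month 2: interest €145.41; balance after payment €6,055.37.
Closed form: n = −ln(1 − rB₀/P)/ln(1+r) = −ln(0.87562)/ln(1.02) ≈ 6.707, so the balance reaches zero during payment 7.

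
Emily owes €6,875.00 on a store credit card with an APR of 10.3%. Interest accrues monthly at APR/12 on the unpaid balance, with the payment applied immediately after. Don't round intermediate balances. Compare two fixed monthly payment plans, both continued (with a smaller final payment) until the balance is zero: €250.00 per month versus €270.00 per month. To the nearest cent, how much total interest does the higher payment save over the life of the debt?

Monthly rate r = 10.3%/12 = 0.858333% = 0.00858333.
At €250.00/mo: n = ⌈−ln(1 − rB₀/P)/ln(1+r)⌉ = 32 payments (last €125.88); total interest = total paid − €6,875.00 = €1,000.88.
At €270.00/mo: 29 payments (last €230.93); total interest €915.93.
Interest saved = €1,000.88 − €915.93 = €84.95.

€84.95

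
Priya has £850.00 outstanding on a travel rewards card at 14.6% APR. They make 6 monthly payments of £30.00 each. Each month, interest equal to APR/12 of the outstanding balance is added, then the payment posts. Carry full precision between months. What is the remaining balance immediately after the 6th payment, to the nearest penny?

£728.40

Monthly rate r = 14.6%/12 = 1.21667% = 0.0121667.
Each month: B ← B·(1+r) − £30.00.
Month 1: interest £10.34; balance after payment £830.34.
Month 2: interest £10.10; balance after payment £810.44.
Month 3: interest £9.86; balance after payment £790.30.
Month 4: interest £9.62; balance after payment £769.92.
Month 5: interest £9.37; balance after payment £749.29.
Month 6: interest £9.12; balance after payment £728.40.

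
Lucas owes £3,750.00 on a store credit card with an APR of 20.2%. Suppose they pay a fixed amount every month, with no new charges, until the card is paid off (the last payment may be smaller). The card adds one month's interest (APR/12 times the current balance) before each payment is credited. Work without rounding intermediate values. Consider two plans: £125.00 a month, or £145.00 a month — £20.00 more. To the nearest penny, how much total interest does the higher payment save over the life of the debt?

Monthly rate r = 20.2%/12 = 1.68333% = 0.0168333.
At £125.00/mo: n = ⌈−ln(1 − rB₀/P)/ln(1+r)⌉ = 43 payments (last £15.71); total interest = total paid − £3,750.00 = £1,515.71.
At £145.00/mo: 35 payments (last £34.71); total interest £1,214.71.
Interest saved = £1,515.71 − £1,214.71 = £301.00.

£301.00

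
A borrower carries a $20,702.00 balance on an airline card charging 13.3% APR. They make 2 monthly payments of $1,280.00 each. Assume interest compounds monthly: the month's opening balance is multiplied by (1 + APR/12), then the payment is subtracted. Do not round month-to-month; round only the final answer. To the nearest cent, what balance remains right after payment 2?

Monthly rate r = 13.3%/12 = 1.10833% = 0.0110833.
Each month: B ← B·(1+r) − $1,280.00.
Month 1: interest $229.45; balance after payment $19,651.45.
Month 2: interest $217.80; balance after payment $18,589.25.

$18,589.25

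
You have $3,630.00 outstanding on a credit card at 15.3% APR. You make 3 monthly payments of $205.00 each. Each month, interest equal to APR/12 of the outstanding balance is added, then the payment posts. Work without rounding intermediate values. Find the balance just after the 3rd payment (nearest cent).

Monthly rate r = 15.3%/12 = 1.275% = 0.01275.
Each month: B ← B·(1+r) − $205.00.
Month 1: interest $46.28; balance after payment $3,471.28.
Month 2: interest $44.26; balance after payment $3,310.54.
Month 3: interest $42.21; balance after payment $3,147.75.

$3,147.75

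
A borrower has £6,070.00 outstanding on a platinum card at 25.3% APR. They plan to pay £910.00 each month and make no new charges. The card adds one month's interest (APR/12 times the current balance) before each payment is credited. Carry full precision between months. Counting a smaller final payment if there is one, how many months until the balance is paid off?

8 payments

Monthly rate r = 25.3%/12 = 2.10833% = 0.0210833.
Recurrence: B ← B·(1+r) − £910.00.
Month 1: interest £127.98; balance after payment £5,287.98.
Month 2: interest £111.49; balance after payment £4,489.46.
Closed form: n = −ln(1 − rB₀/P)/ln(1+r) = −ln(0.85937)/ln(1.02108) ≈ 7.264, so the balance reaches zero during payment 8.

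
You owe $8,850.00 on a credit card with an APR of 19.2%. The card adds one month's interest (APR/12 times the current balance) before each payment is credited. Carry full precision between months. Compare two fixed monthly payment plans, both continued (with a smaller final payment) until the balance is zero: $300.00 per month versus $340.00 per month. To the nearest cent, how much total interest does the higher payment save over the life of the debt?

$532.80

Monthly rate r = 19.2%/12 = 1.6% = 0.016.
At $300.00/mo: n = ⌈−ln(1 − rB₀/P)/ln(1+r)⌉ = 41 payments (last $70.83); total interest = total paid − $8,850.00 = $3,220.83.
At $340.00/mo: 34 payments (last $318.03); total interest $2,688.03.
Interest saved = $3,220.83 − $2,688.03 = $532.80.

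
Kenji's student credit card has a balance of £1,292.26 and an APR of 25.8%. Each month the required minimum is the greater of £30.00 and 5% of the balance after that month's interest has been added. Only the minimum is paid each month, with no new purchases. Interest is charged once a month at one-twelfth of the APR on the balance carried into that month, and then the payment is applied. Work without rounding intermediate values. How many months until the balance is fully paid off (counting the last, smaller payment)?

Monthly rate r = 25.8%/12 = 2.15% = 0.0215.
While 5% of the post-interest balance exceeds £30.00, each month B ← (B·(1+r))·(1 − 0.05), i.e. B shrinks by the factor (1+r)·0.95 = 0.97042.
This holds for months 1–27. Entering month 28 the balance is £574.54; 5% of the post-interest balance is now below £30.00, so the flat £30.00 minimum applies from here.
From month 28 a fixed £30.00 at rate r clears £574.54 in 25 more payments. Total: 27 + 25 = 52 months.

52 months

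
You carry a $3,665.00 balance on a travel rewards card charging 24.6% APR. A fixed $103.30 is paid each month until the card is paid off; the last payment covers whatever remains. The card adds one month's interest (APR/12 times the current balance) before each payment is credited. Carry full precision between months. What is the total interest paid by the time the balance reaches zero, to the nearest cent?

Monthly rate r = 24.6%/12 = 2.05% = 0.0205.
Payoff takes n = ⌈−ln(1 − rB₀/P)/ln(1+r)⌉ = ⌈64.036⌉ = 65 payments; the last is $3.78.
Total paid = 64·$103.30 + $3.78 = $6,614.98.
Total interest = total paid − principal = $6,614.98 − $3,665.00 = $2,949.98.

$2,949.98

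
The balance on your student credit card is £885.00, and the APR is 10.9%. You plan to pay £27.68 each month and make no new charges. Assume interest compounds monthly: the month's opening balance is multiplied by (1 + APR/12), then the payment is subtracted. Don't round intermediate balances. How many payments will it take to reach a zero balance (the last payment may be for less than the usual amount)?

Monthly rate r = 10.9%/12 = 0.908333% = 0.00908333.
Recurrence: B ← B·(1+r) − £27.68.
Month 1: interest £8.04; balance after payment £865.36.
Month 2: interest £7.86; balance after payment £845.54.
Closed form: n = −ln(1 − rB₀/P)/ln(1+r) = −ln(0.70958)/ln(1.00908) ≈ 37.941, so the balance reaches zero during payment 38.

38 payments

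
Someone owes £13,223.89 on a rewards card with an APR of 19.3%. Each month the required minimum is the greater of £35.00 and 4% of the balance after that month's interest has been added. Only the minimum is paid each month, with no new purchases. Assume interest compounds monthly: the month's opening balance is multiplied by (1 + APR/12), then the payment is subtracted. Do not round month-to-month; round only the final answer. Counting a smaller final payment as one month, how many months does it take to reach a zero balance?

Monthly rate r = 19.3%/12 = 1.60833% = 0.0160833.
While 4% of the post-interest balance exceeds £35.00, each month B ← (B·(1+r))·(1 − 0.04), i.e. B shrinks by the factor (1+r)·0.96 = 0.97544.
This holds for months 1–110. Entering month 111 the balance is £857.87; 4% of the post-interest balance is now below £35.00, so the flat £35.00 minimum applies from here.
From month 111 a fixed £35.00 at rate r clears £857.87 in 32 more payments. Total: 110 + 32 = 142 months.

142 months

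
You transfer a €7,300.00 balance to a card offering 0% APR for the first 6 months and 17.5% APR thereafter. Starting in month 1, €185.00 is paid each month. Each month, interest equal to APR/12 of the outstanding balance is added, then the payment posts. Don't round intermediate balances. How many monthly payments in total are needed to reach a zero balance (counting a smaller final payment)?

Promo months 1–6 at r₀ = 0%/12 = 0; months 7+ at r₁ = 17.5%/12 = 0.0145833.
After month 6 (no interest yet): B = €7,300.00 − 6·€185.00 = €6,190.00.
Then at r₁ with €185.00/mo: n₂ = −ln(1 − r₁·B/P)/ln(1+r₁) ≈ 46.23 → 47 more payments.

53 months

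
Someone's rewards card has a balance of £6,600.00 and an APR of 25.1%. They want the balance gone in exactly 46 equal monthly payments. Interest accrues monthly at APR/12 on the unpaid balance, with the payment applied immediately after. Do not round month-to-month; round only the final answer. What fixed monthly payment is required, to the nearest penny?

Monthly rate r = 25.1%/12 = 2.09167% = 0.0209167.
Level-payment amortization: P = B₀·r / (1 − (1+r)^(−n)) = 6600.00·0.0209167 / (1 − 1.02092^(−46)).
Denominator 1 − (1+r)^(−46) = 0.61412514.
P = 138.05 / 0.61412514 ≈ 224.79.

£224.79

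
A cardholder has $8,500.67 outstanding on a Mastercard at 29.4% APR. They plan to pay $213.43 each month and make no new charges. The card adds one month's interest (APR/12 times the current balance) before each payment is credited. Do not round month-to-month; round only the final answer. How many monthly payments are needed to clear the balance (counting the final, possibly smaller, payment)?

Monthly rate r = 29.4%/12 = 2.45% = 0.0245.
Recurrence: B ← B·(1+r) − $213.43.
Month 1: interest $208.27; balance after payment $8,495.51.
Month 2: interest $208.14; balance after payment $8,490.22.
Closed form: n = −ln(1 − rB₀/P)/ln(1+r) = −ln(0.024193)/ln(1.0245) ≈ 153.759, so the balance reaches zero during payment 154.

154 payments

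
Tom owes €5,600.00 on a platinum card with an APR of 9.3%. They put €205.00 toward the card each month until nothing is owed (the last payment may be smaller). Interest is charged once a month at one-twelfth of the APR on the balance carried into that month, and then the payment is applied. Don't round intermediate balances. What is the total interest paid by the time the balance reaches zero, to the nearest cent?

Monthly rate r = 9.3%/12 = 0.775% = 0.00775.
Payoff takes n = ⌈−ln(1 − rB₀/P)/ln(1+r)⌉ = ⌈30.814⌉ = 31 payments; the last is €166.94.
Total paid = 30·€205.00 + €166.94 = €6,316.94.
Total interest = total paid − principal = €6,316.94 − €5,600.00 = €716.94.

€716.94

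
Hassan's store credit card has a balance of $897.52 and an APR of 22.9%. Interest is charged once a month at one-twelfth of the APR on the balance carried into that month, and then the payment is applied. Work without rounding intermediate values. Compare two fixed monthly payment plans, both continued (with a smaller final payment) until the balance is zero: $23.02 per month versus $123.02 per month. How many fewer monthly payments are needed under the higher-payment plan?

65 fewer payments

Monthly rate r = 22.9%/12 = 1.90833% = 0.0190833.
At $23.02/mo: n = ⌈−ln(1 − rB₀/P)/ln(1+r)⌉ = 73 payments (last $2.04); total interest = total paid − $897.52 = $761.96.
At $123.02/mo: 8 payments (last $114.61); total interest $78.23.
Payments saved = 73 − 8 = 65.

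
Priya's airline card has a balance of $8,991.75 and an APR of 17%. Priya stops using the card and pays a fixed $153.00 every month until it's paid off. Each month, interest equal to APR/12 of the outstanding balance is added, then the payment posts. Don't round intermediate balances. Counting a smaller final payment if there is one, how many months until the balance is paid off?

Monthly rate r = 17%/12 = 1.41667% = 0.0141667.
Recurrence: B ← B·(1+r) − $153.00.
Month 1: interest $127.38; balance after payment $8,966.13.
Month 2: interest $127.02; balance after payment $8,940.15.
Closed form: n = −ln(1 − rB₀/P)/ln(1+r) = −ln(0.16743)/ln(1.01417) ≈ 127.046, so the balance reaches zero during payment 128.

128 months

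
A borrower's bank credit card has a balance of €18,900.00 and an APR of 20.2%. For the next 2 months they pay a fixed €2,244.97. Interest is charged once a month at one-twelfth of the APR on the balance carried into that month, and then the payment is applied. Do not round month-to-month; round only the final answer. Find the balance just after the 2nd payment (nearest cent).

€15,013.93

Monthly rate r = 20.2%/12 = 1.68333% = 0.0168333.
Each month: B ← B·(1+r) − €2,244.97.
Month 1: interest €318.15; balance after payment €16,973.18.
Month 2: interest €285.72; balance after payment €15,013.93.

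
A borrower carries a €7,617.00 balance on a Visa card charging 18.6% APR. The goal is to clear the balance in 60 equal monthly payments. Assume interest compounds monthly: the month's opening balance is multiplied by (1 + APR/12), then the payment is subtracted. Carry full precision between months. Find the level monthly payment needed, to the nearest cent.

Monthly rate r = 18.6%/12 = 1.55% = 0.0155.
Level-payment amortization: P = B₀·r / (1 − (1+r)^(−n)) = 7617.00·0.0155 / (1 − 1.0155^(−60)).
Denominator 1 − (1+r)^(−60) = 0.602621528.
P = 118.064 / 0.602621528 ≈ 195.92.

€195.92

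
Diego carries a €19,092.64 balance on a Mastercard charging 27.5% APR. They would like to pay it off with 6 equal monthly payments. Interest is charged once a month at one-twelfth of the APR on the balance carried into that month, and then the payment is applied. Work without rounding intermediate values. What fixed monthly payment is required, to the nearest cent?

€3,442.16

Monthly rate r = 27.5%/12 = 2.29167% = 0.0229167.
Level-payment amortization: P = B₀·r / (1 − (1+r)^(−n)) = 19092.64·0.0229167 / (1 − 1.02292^(−6)).
Denominator 1 − (1+r)^(−6) = 0.127112104.
P = 437.54 / 0.127112104 ≈ 3442.16.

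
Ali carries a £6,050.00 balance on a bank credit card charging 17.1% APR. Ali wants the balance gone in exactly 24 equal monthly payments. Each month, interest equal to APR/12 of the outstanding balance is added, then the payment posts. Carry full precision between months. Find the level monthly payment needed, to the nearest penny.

£299.42

Monthly rate r = 17.1%/12 = 1.425% = 0.01425.
Level-payment amortization: P = B₀·r / (1 − (1+r)^(−n)) = 6050.00·0.01425 / (1 − 1.01425^(−24)).
Denominator 1 − (1+r)^(−24) = 0.287935053.
P = 86.2125 / 0.287935053 ≈ 299.42.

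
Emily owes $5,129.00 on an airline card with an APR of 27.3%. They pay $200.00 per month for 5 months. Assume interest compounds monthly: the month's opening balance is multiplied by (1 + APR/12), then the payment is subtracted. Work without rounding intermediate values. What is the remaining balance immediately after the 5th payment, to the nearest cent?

$4,693.03

Monthly rate r = 27.3%/12 = 2.275% = 0.02275.
Each month: B ← B·(1+r) − $200.00.
Month 1: interest $116.68; balance after payment $5,045.68.
Month 2: interest $114.79; balance after payment $4,960.47.
Month 3: interest $112.85; balance after payment $4,873.32.
Month 4: interest $110.87; balance after payment $4,784.19.
Month 5: interest $108.84; balance after payment $4,693.03.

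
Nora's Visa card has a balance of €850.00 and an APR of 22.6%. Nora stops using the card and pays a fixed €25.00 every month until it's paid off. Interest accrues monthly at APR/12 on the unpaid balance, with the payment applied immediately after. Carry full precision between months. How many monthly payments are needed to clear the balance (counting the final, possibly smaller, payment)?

Monthly rate r = 22.6%/12 = 1.88333% = 0.0188333.
Recurrence: B ← B·(1+r) − €25.00.
Month 1: interest €16.01; balance after payment €841.01.
Month 2: interest €15.84; balance after payment €831.85.
Closed form: n = −ln(1 − rB₀/P)/ln(1+r) = −ln(0.35967)/ln(1.01883) ≈ 54.806, so the balance reaches zero during payment 55.

55 months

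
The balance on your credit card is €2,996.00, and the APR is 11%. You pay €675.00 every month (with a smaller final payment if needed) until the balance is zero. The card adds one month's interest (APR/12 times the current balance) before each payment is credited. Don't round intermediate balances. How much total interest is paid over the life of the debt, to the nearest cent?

Monthly rate r = 11%/12 = 0.916667% = 0.00916667.
Payoff takes n = ⌈−ln(1 − rB₀/P)/ln(1+r)⌉ = ⌈4.552⌉ = 5 payments; the last is €373.41.
Total paid = 4·€675.00 + €373.41 = €3,073.41.
Total interest = total paid − principal = €3,073.41 − €2,996.00 = €77.41.

€77.41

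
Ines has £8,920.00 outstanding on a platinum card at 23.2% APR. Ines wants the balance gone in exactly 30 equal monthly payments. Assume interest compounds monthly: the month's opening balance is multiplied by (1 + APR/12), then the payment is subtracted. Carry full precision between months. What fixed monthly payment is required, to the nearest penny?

Monthly rate r = 23.2%/12 = 1.93333% = 0.0193333.
Level-payment amortization: P = B₀·r / (1 − (1+r)^(−n)) = 8920.00·0.0193333 / (1 − 1.01933^(−30)).
Denominator 1 − (1+r)^(−30) = 0.436993759.
P = 172.453 / 0.436993759 ≈ 394.64.

£394.64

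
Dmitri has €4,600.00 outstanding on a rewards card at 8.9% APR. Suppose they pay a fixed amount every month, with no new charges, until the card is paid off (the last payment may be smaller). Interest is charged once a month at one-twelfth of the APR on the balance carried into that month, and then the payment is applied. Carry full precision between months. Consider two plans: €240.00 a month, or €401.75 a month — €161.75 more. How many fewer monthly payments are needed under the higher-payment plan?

8 fewer payments

Monthly rate r = 8.9%/12 = 0.741667% = 0.00741667.
At €240.00/mo: n = ⌈−ln(1 − rB₀/P)/ln(1+r)⌉ = 21 payments (last €180.21); total interest = total paid − €4,600.00 = €380.21.
At €401.75/mo: 13 payments (last €3.95); total interest €224.95.
Payments saved = 21 − 13 = 8.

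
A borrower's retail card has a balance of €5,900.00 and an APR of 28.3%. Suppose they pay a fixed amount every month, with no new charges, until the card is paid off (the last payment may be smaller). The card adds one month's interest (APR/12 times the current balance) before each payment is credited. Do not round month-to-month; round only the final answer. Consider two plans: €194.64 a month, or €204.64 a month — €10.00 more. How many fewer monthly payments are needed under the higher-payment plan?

Monthly rate r = 28.3%/12 = 2.35833% = 0.0235833.
At €194.64/mo: n = ⌈−ln(1 − rB₀/P)/ln(1+r)⌉ = 54 payments (last €162.25); total interest = total paid − €5,900.00 = €4,578.17.
At €204.64/mo: 49 payments (last €179.09); total interest €4,101.81.
Payments saved = 54 − 49 = 5.

5 fewer payments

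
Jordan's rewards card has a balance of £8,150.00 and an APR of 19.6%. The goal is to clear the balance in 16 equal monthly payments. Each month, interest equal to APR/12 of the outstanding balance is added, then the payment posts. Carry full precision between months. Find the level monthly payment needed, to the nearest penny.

£582.95

Monthly rate r = 19.6%/12 = 1.63333% = 0.0163333.
Level-payment amortization: P = B₀·r / (1 − (1+r)^(−n)) = 8150.00·0.0163333 / (1 − 1.01633^(−16)).
Denominator 1 − (1+r)^(−16) = 0.228348356.
P = 133.117 / 0.228348356 ≈ 582.95.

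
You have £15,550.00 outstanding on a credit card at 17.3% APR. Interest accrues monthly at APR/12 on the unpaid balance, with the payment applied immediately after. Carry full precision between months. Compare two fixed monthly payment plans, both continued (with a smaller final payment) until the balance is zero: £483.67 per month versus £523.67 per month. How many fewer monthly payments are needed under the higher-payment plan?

4 fewer payments

Monthly rate r = 17.3%/12 = 1.44167% = 0.0144167.
At £483.67/mo: n = ⌈−ln(1 − rB₀/P)/ln(1+r)⌉ = 44 payments (last £243.85); total interest = total paid − £15,550.00 = £5,491.66.
At £523.67/mo: 40 payments (last £19.98); total interest £4,893.11.
Payments saved = 44 − 40 = 4.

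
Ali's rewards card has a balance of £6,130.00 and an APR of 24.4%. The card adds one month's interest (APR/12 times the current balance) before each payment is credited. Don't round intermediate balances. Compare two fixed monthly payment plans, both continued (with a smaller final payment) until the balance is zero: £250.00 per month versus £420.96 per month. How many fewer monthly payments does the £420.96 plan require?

Monthly rate r = 24.4%/12 = 2.03333% = 0.0203333.
At £250.00/mo: n = ⌈−ln(1 − rB₀/P)/ln(1+r)⌉ = 35 payments (last £73.79); total interest = total paid − £6,130.00 = £2,443.79.
At £420.96/mo: 18 payments (last £187.37); total interest £1,213.69.
Payments saved = 35 − 18 = 17.

17 fewer payments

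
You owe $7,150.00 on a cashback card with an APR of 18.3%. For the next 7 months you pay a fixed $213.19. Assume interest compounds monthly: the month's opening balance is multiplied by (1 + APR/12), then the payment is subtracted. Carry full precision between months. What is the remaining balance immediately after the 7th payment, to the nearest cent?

$6,386.72

Monthly rate r = 18.3%/12 = 1.525% = 0.01525.
Each month: B ← B·(1+r) − $213.19.
Month 1: interest $109.04; balance after payment $7,045.85.
Month 2: interest $107.45; balance after payment $6,940.11.
Month 3: interest $105.84; balance after payment $6,832.75.
Month 4: interest $104.20; balance after payment $6,723.76.
Month 5: interest $102.54; balance after payment $6,613.11.
Month 6: interest $100.85; balance after payment $6,500.77.
Month 7: interest $99.14; balance after payment $6,386.72.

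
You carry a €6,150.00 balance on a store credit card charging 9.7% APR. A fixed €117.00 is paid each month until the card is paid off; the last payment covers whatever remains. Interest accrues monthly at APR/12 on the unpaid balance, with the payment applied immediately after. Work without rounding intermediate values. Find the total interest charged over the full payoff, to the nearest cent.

Monthly rate r = 9.7%/12 = 0.808333% = 0.00808333.
Payoff takes n = ⌈−ln(1 − rB₀/P)/ln(1+r)⌉ = ⌈68.713⌉ = 69 payments; the last is €83.55.
Total paid = 68·€117.00 + €83.55 = €8,039.55.
Total interest = total paid − principal = €8,039.55 − €6,150.00 = €1,889.55.

€1,889.55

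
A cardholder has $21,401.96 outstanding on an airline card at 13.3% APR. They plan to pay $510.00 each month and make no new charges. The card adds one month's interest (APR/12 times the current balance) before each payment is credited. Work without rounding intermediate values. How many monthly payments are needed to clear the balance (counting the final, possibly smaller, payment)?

57 months

Monthly rate r = 13.3%/12 = 1.10833% = 0.0110833.
Recurrence: B ← B·(1+r) − $510.00.
Month 1: interest $237.21; balance after payment $21,129.17.
Month 2: interest $234.18; balance after payment $20,853.35.
Closed form: n = −ln(1 − rB₀/P)/ln(1+r) = −ln(0.53489)/ln(1.01108) ≈ 56.766, so the balance reaches zero during payment 57.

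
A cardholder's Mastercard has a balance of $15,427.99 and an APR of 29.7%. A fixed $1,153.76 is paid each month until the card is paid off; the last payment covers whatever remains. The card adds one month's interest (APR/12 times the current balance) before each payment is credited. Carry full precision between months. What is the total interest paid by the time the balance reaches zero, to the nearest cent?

Monthly rate r = 29.7%/12 = 2.475% = 0.02475.
Payoff takes n = ⌈−ln(1 − rB₀/P)/ln(1+r)⌉ = ⌈16.439⌉ = 17 payments; the last is $509.61.
Total paid = 16·$1,153.76 + $509.61 = $18,969.77.
Total interest = total paid − principal = $18,969.77 − $15,427.99 = $3,541.78.

$3,541.78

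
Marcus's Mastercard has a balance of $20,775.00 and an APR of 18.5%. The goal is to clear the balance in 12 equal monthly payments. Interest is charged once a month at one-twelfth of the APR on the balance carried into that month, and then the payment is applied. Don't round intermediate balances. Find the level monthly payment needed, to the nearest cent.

$1,909.60

Monthly rate r = 18.5%/12 = 1.54167% = 0.0154167.
Level-payment amortization: P = B₀·r / (1 − (1+r)^(−n)) = 20775.00·0.0154167 / (1 − 1.01542^(−12)).
Denominator 1 − (1+r)^(−12) = 0.16772174.
P = 320.281 / 0.16772174 ≈ 1909.60.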